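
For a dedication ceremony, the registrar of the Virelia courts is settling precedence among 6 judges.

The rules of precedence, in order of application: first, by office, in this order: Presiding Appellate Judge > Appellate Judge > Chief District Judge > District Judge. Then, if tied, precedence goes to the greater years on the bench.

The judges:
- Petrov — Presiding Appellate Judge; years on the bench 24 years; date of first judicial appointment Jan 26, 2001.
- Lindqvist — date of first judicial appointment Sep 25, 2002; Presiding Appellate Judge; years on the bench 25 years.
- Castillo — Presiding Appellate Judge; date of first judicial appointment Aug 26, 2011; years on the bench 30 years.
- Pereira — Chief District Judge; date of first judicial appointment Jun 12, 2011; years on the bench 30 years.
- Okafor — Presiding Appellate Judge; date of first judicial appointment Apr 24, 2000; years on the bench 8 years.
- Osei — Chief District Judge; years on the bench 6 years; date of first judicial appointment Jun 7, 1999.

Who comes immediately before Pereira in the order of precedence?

By office: Castillo, Lindqvist, Petrov and Okafor (Presiding Appellate Judge); then Pereira and Osei (Chief District Judge).
Among Castillo, Lindqvist, Petrov and Okafor, by years on the bench (higher first): Castillo (30 years) before Lindqvist (25 years) before Petrov (24 years) before Okafor (8 years).
Among Pereira and Osei, by years on the bench (higher first): Pereira (30 years) before Osei (6 years).
Order: Castillo, Lindqvist, Petrov, Okafor, Pereira, Osei.

Okafor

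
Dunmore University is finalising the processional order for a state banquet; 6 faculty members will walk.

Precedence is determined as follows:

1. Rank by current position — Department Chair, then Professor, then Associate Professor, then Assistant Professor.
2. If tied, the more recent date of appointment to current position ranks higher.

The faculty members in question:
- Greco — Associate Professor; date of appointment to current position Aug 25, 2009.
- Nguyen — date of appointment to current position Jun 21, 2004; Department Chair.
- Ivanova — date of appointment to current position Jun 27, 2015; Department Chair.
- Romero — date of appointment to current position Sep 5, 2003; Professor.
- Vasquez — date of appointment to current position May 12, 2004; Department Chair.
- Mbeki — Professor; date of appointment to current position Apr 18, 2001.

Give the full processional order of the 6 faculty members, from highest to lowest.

By current position: Ivanova, Nguyen and Vasquez (Department Chair); then Romero and Mbeki (Professor); then Greco (Associate Professor).
Among Ivanova, Nguyen and Vasquez, by date of appointment to current position (later first): Ivanova (Jun 27, 2015) before Nguyen (Jun 21, 2004) before Vasquez (May 12, 2004).
Among Romero and Mbeki, by date of appointment to current position (later first): Romero (Sep 5, 2003) before Mbeki (Apr 18, 2001).
Full order: Ivanova, Nguyen, Vasquez, Romero, Mbeki, Greco.

Ivanova, Nguyen, Vasquez, Romero, Mbeki, Greco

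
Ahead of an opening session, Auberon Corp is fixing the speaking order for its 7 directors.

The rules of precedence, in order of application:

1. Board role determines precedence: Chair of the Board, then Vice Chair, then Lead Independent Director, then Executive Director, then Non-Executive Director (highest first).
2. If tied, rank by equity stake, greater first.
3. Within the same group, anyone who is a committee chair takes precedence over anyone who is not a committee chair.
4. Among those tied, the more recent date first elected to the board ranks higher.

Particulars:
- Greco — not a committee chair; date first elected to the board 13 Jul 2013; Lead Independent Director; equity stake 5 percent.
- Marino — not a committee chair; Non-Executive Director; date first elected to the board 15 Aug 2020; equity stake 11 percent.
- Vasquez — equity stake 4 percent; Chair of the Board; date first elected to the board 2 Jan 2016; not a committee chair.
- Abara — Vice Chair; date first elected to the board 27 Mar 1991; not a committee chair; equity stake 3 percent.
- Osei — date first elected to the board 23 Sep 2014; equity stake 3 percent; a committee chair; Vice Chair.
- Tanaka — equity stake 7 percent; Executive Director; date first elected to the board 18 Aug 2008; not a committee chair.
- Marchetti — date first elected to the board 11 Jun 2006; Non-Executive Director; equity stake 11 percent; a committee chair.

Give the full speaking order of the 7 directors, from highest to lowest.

By board role: Vasquez (Chair of the Board); then Osei and Abara (Vice Chair); then Greco (Lead Independent Director); then Tanaka (Executive Director); then Marchetti and Marino (Non-Executive Director).
Osei and Abara both have equity stake 3 percent, so the next rule applies.
Among Osei and Abara, a committee chair before not a committee chair: Osei (a committee chair) before Abara (not a committee chair).
Marchetti and Marino both have equity stake 11 percent, so the next rule applies.
Among Marchetti and Marino, a committee chair before not a committee chair: Marchetti (a committee chair) before Marino (not a committee chair).
Full order: Vasquez, Osei, Abara, Greco, Tanaka, Marchetti, Marino.

Vasquez, Osei, Abara, Greco, Tanaka, Marchetti, Marino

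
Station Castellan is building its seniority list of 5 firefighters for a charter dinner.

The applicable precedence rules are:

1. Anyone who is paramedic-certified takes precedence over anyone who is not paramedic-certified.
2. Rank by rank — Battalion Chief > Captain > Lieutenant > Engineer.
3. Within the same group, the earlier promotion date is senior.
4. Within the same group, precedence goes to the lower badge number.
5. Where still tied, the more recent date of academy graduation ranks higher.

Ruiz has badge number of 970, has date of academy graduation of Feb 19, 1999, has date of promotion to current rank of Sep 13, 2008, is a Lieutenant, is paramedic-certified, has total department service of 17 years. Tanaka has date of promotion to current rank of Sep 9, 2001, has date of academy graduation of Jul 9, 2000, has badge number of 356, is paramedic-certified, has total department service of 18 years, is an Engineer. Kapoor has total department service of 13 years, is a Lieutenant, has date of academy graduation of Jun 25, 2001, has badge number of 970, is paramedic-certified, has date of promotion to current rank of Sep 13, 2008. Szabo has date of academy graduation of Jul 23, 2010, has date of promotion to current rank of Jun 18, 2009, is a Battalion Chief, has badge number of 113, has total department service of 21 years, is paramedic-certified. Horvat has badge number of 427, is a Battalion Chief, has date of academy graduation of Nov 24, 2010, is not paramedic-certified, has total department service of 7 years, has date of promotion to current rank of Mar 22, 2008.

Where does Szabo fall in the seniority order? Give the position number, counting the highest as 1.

By the first rule: Szabo, Kapoor, Ruiz and Tanaka (each paramedic-certified); then Horvat (not paramedic-certified).
Among Szabo, Kapoor, Ruiz and Tanaka, by rank: Szabo (Battalion Chief) before Kapoor and Ruiz (Lieutenant) before Tanaka (Engineer).
Kapoor and Ruiz both have date of promotion to current rank Sep 13, 2008, so the next rule applies.
Kapoor and Ruiz both have badge number 970, so the next rule applies.
Among Kapoor and Ruiz, by date of academy graduation (later first): Kapoor (Jun 25, 2001) before Ruiz (Feb 19, 1999).
Order: Szabo, Kapoor, Ruiz, Tanaka, Horvat. So position 1.

1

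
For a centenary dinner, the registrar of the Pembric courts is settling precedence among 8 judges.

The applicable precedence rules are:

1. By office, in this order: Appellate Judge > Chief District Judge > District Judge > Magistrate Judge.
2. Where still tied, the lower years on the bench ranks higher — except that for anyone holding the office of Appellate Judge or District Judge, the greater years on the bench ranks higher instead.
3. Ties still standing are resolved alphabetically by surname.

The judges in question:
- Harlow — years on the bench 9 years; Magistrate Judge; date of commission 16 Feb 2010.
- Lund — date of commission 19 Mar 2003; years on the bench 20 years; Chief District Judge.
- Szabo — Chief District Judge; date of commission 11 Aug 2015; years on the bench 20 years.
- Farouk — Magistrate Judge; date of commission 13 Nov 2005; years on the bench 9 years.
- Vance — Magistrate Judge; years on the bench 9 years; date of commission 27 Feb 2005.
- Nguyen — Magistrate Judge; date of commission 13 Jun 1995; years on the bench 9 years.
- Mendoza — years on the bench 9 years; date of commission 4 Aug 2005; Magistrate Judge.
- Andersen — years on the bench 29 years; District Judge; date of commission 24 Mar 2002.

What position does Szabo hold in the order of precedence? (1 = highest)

By office: Lund and Szabo (Chief District Judge); then Andersen (District Judge); then Farouk, Harlow, Mendoza, Nguyen and Vance (Magistrate Judge).
Lund and Szabo both have years on the bench 20 years, so the next rule applies.
Among Lund and Szabo, alphabetically by surname: Lund before Szabo.
Farouk, Harlow, Mendoza, Nguyen and Vance all have years on the bench 9 years, so the next rule applies.
Among Farouk, Harlow, Mendoza, Nguyen and Vance, alphabetically by surname: Farouk before Harlow before Mendoza before Nguyen before Vance.
Order: Lund, Szabo, Andersen, Farouk, Harlow, Mendoza, Nguyen, Vance. So position 2.

2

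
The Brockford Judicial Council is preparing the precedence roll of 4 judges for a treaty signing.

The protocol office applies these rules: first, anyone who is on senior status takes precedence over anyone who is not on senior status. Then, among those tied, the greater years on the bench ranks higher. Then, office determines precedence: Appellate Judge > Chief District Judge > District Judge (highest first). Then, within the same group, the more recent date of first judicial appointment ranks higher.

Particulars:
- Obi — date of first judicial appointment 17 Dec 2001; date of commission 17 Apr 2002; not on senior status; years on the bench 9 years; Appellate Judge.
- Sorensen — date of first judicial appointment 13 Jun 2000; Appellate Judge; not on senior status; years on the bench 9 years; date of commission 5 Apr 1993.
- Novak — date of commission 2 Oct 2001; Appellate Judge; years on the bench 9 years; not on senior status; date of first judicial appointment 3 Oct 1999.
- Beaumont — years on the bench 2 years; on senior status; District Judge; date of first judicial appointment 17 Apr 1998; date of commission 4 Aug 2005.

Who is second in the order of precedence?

By the first rule: Beaumont (on senior status); then Obi, Sorensen and Novak (each not on senior status).
Obi, Sorensen and Novak all have years on the bench 9 years, so the next rule applies.
Obi, Sorensen and Novak are each Appellate Judge, so the next rule applies.
Among Obi, Sorensen and Novak, by date of first judicial appointment (later first): Obi (17 Dec 2001) before Sorensen (13 Jun 2000) before Novak (3 Oct 1999).
Order: Beaumont, Obi, Sorensen, Novak.

Obi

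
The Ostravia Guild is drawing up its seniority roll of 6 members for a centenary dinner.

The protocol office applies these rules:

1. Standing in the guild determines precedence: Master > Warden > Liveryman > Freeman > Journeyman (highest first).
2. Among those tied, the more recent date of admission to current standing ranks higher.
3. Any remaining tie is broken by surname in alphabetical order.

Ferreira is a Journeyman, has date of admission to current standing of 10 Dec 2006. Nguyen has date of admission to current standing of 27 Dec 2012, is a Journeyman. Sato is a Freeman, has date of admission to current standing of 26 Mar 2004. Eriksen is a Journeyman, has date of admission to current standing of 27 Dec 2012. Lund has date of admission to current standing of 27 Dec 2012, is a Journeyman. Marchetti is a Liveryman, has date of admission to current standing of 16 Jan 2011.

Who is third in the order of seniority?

Eriksen

By standing in the guild: Marchetti (Liveryman); then Sato (Freeman); then Eriksen, Lund, Nguyen and Ferreira (Journeyman).
Among Eriksen, Lund, Nguyen and Ferreira, by date of admission to current standing (later first): Eriksen, Lund and Nguyen (27 Dec 2012) before Ferreira (10 Dec 2006).
Among Eriksen, Lund and Nguyen, alphabetically by surname: Eriksen before Lund before Nguyen.
Order: Marchetti, Sato, Eriksen, Lund, Nguyen, Ferreira.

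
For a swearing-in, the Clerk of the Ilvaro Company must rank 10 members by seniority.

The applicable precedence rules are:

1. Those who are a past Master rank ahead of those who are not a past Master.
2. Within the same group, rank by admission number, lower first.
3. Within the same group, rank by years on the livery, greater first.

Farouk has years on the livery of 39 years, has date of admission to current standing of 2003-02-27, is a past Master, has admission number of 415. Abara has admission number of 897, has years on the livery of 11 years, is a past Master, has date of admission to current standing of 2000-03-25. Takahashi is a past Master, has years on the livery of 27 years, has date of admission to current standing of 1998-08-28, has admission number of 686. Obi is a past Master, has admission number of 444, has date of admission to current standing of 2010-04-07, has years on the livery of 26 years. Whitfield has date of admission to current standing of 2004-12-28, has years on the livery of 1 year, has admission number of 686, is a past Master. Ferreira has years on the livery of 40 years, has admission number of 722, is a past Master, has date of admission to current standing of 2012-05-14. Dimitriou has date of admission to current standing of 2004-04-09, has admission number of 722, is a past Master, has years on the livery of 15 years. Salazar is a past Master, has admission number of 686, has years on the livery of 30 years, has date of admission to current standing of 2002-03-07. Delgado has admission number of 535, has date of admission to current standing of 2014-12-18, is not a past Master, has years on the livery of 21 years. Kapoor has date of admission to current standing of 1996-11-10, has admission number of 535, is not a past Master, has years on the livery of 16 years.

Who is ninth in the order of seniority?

By the first rule: Farouk, Obi, Salazar, Takahashi, Whitfield, Ferreira, Dimitriou and Abara (each a past Master); then Delgado and Kapoor (both not a past Master).
Among Farouk, Obi, Salazar, Takahashi, Whitfield, Ferreira, Dimitriou and Abara, by admission number (lower first): Farouk (415) before Obi (444) before Salazar, Takahashi and Whitfield (686) before Ferreira and Dimitriou (722) before Abara (897).
Among Salazar, Takahashi and Whitfield, by years on the livery (higher first): Salazar (30 years) before Takahashi (27 years) before Whitfield (1 year).
Among Ferreira and Dimitriou, by years on the livery (higher first): Ferreira (40 years) before Dimitriou (15 years).
Delgado and Kapoor both have admission number 535, so the next rule applies.
Among Delgado and Kapoor, by years on the livery (higher first): Delgado (21 years) before Kapoor (16 years).
Order: Farouk, Obi, Salazar, Takahashi, Whitfield, Ferreira, Dimitriou, Abara, Delgado, Kapoor.

Delgado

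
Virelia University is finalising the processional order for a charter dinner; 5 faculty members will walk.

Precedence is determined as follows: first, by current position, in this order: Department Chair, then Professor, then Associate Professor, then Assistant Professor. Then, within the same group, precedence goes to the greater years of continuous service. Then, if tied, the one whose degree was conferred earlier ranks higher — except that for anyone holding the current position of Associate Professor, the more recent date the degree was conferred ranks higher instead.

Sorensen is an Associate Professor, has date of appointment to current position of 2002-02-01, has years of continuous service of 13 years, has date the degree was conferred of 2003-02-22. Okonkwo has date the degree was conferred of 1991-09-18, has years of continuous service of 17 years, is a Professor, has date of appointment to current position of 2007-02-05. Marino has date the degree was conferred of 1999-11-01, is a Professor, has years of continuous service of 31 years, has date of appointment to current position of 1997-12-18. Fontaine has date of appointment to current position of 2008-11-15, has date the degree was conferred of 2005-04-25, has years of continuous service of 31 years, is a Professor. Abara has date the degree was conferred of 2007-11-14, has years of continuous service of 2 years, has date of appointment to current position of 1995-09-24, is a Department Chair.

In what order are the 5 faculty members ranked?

By current position: Abara (Department Chair); then Marino, Fontaine and Okonkwo (Professor); then Sorensen (Associate Professor).
Among Marino, Fontaine and Okonkwo, by years of continuous service (higher first): Marino and Fontaine (31 years) before Okonkwo (17 years).
Among Marino and Fontaine, by date the degree was conferred (earlier first): Marino (1999-11-01) before Fontaine (2005-04-25).
Full order: Abara, Marino, Fontaine, Okonkwo, Sorensen.

Abara, Marino, Fontaine, Okonkwo, Sorensen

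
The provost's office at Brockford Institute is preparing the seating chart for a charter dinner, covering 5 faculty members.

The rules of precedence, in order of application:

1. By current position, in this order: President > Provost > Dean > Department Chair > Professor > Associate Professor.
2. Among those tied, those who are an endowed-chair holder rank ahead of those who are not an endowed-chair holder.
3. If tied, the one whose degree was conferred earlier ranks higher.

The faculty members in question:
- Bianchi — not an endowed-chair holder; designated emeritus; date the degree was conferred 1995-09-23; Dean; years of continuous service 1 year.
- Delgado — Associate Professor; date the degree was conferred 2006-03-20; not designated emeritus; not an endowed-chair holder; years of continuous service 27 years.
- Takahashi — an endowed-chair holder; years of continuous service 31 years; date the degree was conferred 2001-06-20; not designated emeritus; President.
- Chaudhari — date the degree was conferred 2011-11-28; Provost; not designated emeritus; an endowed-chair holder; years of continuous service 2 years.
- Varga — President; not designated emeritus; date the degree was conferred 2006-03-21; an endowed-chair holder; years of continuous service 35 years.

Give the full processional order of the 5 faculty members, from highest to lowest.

By current position: Takahashi and Varga (President); then Chaudhari (Provost); then Bianchi (Dean); then Delgado (Associate Professor).
Takahashi and Varga are each an endowed-chair holder, so the next rule applies.
Among Takahashi and Varga, by date the degree was conferred (earlier first): Takahashi (2001-06-20) before Varga (2006-03-21).
Full order: Takahashi, Varga, Chaudhari, Bianchi, Delgado.

Takahashi, Varga, Chaudhari, Bianchi, Delgado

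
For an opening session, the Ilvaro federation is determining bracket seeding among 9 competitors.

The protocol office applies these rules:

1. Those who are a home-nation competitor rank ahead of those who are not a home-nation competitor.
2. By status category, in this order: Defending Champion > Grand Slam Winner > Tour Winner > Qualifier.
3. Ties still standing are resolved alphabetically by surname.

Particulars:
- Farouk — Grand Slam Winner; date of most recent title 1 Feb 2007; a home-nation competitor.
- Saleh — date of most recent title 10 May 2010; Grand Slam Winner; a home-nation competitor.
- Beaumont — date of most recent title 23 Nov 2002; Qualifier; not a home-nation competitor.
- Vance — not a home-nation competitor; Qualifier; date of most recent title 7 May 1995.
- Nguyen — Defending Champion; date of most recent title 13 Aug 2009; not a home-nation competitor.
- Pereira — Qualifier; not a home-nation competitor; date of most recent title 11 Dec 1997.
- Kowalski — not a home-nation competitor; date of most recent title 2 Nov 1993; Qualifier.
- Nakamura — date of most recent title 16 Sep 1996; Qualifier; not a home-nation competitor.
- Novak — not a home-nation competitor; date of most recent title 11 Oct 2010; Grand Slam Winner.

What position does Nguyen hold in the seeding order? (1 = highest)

3

By the first rule: Farouk and Saleh (both a home-nation competitor); then Nguyen, Novak, Beaumont, Kowalski, Nakamura, Pereira and Vance (each not a home-nation competitor).
Farouk and Saleh are each Grand Slam Winner, so the next rule applies.
Among Farouk and Saleh, alphabetically by surname: Farouk before Saleh.
Among Nguyen, Novak, Beaumont, Kowalski, Nakamura, Pereira and Vance, by status category: Nguyen (Defending Champion) before Novak (Grand Slam Winner) before Beaumont, Kowalski, Nakamura, Pereira and Vance (Qualifier).
Among Beaumont, Kowalski, Nakamura, Pereira and Vance, alphabetically by surname: Beaumont before Kowalski before Nakamura before Pereira before Vance.
Order: Farouk, Saleh, Nguyen, Novak, Beaumont, Kowalski, Nakamura, Pereira, Vance. So position 3.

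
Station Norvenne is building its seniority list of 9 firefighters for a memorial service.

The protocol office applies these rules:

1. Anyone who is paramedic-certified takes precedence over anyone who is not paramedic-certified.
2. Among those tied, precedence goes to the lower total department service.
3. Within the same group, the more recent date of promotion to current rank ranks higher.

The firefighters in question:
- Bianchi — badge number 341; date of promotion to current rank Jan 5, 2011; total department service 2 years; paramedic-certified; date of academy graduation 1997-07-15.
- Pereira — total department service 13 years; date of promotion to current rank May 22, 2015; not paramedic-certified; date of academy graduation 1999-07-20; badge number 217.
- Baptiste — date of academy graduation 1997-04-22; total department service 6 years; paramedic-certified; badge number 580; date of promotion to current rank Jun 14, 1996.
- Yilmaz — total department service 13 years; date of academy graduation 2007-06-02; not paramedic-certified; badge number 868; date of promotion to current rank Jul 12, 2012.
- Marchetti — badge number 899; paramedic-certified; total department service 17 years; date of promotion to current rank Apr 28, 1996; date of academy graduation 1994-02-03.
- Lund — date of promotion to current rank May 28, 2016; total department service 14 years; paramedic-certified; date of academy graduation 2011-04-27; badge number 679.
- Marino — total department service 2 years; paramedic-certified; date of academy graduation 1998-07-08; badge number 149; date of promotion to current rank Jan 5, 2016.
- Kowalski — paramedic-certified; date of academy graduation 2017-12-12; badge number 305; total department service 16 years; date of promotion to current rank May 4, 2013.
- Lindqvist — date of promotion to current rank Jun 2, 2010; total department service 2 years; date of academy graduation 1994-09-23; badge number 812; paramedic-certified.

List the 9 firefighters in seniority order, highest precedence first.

By the first rule: Marino, Bianchi, Lindqvist, Baptiste, Lund, Kowalski and Marchetti (each paramedic-certified); then Pereira and Yilmaz (both not paramedic-certified).
Among Marino, Bianchi, Lindqvist, Baptiste, Lund, Kowalski and Marchetti, by total department service (lower first): Marino, Bianchi and Lindqvist (2 years) before Baptiste (6 years) before Lund (14 years) before Kowalski (16 years) before Marchetti (17 years).
Among Marino, Bianchi and Lindqvist, by date of promotion to current rank (later first): Marino (Jan 5, 2016) before Bianchi (Jan 5, 2011) before Lindqvist (Jun 2, 2010).
Pereira and Yilmaz both have total department service 13 years, so the next rule applies.
Among Pereira and Yilmaz, by date of promotion to current rank (later first): Pereira (May 22, 2015) before Yilmaz (Jul 12, 2012).
Full order: Marino, Bianchi, Lindqvist, Baptiste, Lund, Kowalski, Marchetti, Pereira, Yilmaz.

Marino, Bianchi, Lindqvist, Baptiste, Lund, Kowalski, Marchetti, Pereira, Yilmaz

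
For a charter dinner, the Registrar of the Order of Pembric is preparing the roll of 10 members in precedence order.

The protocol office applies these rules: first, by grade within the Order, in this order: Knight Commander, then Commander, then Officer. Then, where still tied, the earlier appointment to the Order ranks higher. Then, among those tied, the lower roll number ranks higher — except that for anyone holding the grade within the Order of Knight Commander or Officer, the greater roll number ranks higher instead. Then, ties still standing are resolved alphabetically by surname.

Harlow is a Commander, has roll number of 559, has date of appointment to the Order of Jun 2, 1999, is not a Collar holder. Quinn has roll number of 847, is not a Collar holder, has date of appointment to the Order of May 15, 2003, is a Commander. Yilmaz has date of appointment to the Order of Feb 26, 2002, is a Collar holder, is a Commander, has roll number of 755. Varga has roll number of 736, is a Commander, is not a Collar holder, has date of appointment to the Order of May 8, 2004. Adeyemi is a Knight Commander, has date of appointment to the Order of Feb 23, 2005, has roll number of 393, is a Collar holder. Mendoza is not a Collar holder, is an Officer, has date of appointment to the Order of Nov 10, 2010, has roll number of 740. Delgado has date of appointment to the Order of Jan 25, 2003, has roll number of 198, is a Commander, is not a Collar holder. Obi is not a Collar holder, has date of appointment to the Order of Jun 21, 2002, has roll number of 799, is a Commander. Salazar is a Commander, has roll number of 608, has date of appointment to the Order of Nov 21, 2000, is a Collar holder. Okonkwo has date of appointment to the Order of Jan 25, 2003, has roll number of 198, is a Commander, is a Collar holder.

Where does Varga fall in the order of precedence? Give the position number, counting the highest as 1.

9

By grade within the Order: Adeyemi (Knight Commander); then Harlow, Salazar, Yilmaz, Obi, Delgado, Okonkwo, Quinn and Varga (Commander); then Mendoza (Officer).
Among Harlow, Salazar, Yilmaz, Obi, Delgado, Okonkwo, Quinn and Varga, by date of appointment to the Order (earlier first): Harlow (Jun 2, 1999) before Salazar (Nov 21, 2000) before Yilmaz (Feb 26, 2002) before Obi (Jun 21, 2002) before Delgado and Okonkwo (Jan 25, 2003) before Quinn (May 15, 2003) before Varga (May 8, 2004).
Delgado and Okonkwo both have roll number 198, so the next rule applies.
Among Delgado and Okonkwo, alphabetically by surname: Delgado before Okonkwo.
Order: Adeyemi, Harlow, Salazar, Yilmaz, Obi, Delgado, Okonkwo, Quinn, Varga, Mendoza. So position 9.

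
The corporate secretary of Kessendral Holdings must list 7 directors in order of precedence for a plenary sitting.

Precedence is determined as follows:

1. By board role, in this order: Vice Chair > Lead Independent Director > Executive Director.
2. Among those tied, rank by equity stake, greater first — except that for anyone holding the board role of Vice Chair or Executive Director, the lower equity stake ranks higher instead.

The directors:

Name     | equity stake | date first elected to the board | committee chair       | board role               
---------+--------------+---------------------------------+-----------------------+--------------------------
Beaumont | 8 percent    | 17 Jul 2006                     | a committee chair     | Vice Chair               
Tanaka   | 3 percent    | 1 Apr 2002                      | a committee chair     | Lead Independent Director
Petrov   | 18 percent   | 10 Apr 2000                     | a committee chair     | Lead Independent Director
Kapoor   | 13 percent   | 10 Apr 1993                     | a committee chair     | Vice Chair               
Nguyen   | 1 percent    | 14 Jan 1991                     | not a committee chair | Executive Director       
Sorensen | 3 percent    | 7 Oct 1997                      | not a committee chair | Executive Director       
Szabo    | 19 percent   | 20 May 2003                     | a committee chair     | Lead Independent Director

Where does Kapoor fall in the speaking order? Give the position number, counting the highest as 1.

2

By board role: Beaumont and Kapoor (Vice Chair); then Szabo, Petrov and Tanaka (Lead Independent Director); then Nguyen and Sorensen (Executive Director).
Among Beaumont and Kapoor, by equity stake (lower first) (reversed rule for this group): Beaumont (8 percent) before Kapoor (13 percent).
Among Szabo, Petrov and Tanaka, by equity stake (higher first): Szabo (19 percent) before Petrov (18 percent) before Tanaka (3 percent).
Among Nguyen and Sorensen, by equity stake (lower first) (reversed rule for this group): Nguyen (1 percent) before Sorensen (3 percent).
Order: Beaumont, Kapoor, Szabo, Petrov, Tanaka, Nguyen, Sorensen. So position 2.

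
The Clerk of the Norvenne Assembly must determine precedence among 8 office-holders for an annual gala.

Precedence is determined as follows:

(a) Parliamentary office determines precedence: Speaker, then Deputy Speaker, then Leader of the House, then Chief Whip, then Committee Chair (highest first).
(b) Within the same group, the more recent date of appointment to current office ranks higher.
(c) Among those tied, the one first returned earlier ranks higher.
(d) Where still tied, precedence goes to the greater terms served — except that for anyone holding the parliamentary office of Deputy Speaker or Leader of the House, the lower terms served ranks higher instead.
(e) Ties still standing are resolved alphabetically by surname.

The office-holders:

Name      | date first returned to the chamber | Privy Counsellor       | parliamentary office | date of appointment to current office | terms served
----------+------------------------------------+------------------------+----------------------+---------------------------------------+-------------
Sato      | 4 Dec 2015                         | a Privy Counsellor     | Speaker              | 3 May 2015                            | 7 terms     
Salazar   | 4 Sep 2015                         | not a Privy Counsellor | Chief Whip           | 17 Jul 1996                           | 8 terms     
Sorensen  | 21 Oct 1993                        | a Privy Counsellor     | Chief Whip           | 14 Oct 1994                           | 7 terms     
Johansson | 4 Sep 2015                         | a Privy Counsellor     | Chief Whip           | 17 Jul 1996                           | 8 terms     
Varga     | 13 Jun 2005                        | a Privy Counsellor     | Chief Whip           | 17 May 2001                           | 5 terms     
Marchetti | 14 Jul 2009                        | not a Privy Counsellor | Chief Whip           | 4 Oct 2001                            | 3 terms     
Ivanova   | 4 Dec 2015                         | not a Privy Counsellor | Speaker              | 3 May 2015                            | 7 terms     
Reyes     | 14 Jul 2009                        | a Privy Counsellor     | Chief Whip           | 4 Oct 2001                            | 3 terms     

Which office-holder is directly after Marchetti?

Reyes

By parliamentary office: Ivanova and Sato (Speaker); then Marchetti, Reyes, Varga, Johansson, Salazar and Sorensen (Chief Whip).
Ivanova and Sato both have date of appointment to current office 3 May 2015, so the next rule applies.
Ivanova and Sato both have date first returned to the chamber 4 Dec 2015, so the next rule applies.
Ivanova and Sato both have terms served 7 terms, so the next rule applies.
Among Ivanova and Sato, alphabetically by surname: Ivanova before Sato.
Among Marchetti, Reyes, Varga, Johansson, Salazar and Sorensen, by date of appointment to current office (later first): Marchetti and Reyes (4 Oct 2001) before Varga (17 May 2001) before Johansson and Salazar (17 Jul 1996) before Sorensen (14 Oct 1994).
Marchetti and Reyes both have date first returned to the chamber 14 Jul 2009, so the next rule applies.
Marchetti and Reyes both have terms served 3 terms, so the next rule applies.
Among Marchetti and Reyes, alphabetically by surname: Marchetti before Reyes.
Johansson and Salazar both have date first returned to the chamber 4 Sep 2015, so the next rule applies.
Johansson and Salazar both have terms served 8 terms, so the next rule applies.
Among Johansson and Salazar, alphabetically by surname: Johansson before Salazar.
Order: Ivanova, Sato, Marchetti, Reyes, Varga, Johansson, Salazar, Sorensen.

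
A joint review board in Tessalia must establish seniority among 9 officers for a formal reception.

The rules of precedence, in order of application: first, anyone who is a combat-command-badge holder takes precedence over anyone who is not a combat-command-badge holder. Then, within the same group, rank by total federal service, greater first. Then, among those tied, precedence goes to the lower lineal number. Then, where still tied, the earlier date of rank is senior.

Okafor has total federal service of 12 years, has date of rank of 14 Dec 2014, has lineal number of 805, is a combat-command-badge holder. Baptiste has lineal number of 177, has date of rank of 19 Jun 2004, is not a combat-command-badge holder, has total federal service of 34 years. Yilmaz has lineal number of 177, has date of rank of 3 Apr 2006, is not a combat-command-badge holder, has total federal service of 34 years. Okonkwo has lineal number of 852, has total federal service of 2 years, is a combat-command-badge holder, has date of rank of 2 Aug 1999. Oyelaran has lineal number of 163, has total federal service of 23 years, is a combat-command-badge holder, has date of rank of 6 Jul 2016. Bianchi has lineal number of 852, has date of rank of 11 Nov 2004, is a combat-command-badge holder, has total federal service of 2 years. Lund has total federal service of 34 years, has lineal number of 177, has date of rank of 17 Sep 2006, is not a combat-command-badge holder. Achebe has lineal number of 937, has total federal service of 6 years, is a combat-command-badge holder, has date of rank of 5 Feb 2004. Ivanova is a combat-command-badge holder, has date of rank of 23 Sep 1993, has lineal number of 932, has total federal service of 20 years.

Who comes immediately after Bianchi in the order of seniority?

By the first rule: Oyelaran, Ivanova, Okafor, Achebe, Okonkwo and Bianchi (each a combat-command-badge holder); then Baptiste, Yilmaz and Lund (each not a combat-command-badge holder).
Among Oyelaran, Ivanova, Okafor, Achebe, Okonkwo and Bianchi, by total federal service (higher first): Oyelaran (23 years) before Ivanova (20 years) before Okafor (12 years) before Achebe (6 years) before Okonkwo and Bianchi (2 years).
Okonkwo and Bianchi both have lineal number 852, so the next rule applies.
Among Okonkwo and Bianchi, by date of rank (earlier first): Okonkwo (2 Aug 1999) before Bianchi (11 Nov 2004).
Baptiste, Yilmaz and Lund all have total federal service 34 years, so the next rule applies.
Baptiste, Yilmaz and Lund all have lineal number 177, so the next rule applies.
Among Baptiste, Yilmaz and Lund, by date of rank (earlier first): Baptiste (19 Jun 2004) before Yilmaz (3 Apr 2006) before Lund (17 Sep 2006).
Order: Oyelaran, Ivanova, Okafor, Achebe, Okonkwo, Bianchi, Baptiste, Yilmaz, Lund.

Baptiste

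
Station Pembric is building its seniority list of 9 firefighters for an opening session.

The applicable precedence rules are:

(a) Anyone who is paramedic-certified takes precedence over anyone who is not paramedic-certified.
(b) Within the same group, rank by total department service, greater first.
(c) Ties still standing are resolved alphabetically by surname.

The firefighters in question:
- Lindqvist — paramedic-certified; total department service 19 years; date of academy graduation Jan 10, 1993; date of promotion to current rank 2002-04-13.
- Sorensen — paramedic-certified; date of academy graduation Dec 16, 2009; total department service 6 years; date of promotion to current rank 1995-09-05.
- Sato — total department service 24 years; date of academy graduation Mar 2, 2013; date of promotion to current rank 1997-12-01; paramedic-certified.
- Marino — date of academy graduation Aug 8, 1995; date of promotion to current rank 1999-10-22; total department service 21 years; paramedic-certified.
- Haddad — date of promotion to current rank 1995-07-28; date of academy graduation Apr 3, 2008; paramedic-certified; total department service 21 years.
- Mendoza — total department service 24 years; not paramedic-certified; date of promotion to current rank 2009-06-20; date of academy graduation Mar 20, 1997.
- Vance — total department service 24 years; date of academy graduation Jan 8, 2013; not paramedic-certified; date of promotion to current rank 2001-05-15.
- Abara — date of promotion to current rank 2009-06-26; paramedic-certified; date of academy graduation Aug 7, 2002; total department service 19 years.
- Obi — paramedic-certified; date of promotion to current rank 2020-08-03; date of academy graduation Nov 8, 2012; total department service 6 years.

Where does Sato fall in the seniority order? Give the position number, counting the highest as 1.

1

By the first rule: Sato, Haddad, Marino, Abara, Lindqvist, Obi and Sorensen (each paramedic-certified); then Mendoza and Vance (both not paramedic-certified).
Among Sato, Haddad, Marino, Abara, Lindqvist, Obi and Sorensen, by total department service (higher first): Sato (24 years) before Haddad and Marino (21 years) before Abara and Lindqvist (19 years) before Obi and Sorensen (6 years).
Among Haddad and Marino, alphabetically by surname: Haddad before Marino.
Among Abara and Lindqvist, alphabetically by surname: Abara before Lindqvist.
Among Obi and Sorensen, alphabetically by surname: Obi before Sorensen.
Mendoza and Vance both have total department service 24 years, so the next rule applies.
Among Mendoza and Vance, alphabetically by surname: Mendoza before Vance.
Order: Sato, Haddad, Marino, Abara, Lindqvist, Obi, Sorensen, Mendoza, Vance. So position 1.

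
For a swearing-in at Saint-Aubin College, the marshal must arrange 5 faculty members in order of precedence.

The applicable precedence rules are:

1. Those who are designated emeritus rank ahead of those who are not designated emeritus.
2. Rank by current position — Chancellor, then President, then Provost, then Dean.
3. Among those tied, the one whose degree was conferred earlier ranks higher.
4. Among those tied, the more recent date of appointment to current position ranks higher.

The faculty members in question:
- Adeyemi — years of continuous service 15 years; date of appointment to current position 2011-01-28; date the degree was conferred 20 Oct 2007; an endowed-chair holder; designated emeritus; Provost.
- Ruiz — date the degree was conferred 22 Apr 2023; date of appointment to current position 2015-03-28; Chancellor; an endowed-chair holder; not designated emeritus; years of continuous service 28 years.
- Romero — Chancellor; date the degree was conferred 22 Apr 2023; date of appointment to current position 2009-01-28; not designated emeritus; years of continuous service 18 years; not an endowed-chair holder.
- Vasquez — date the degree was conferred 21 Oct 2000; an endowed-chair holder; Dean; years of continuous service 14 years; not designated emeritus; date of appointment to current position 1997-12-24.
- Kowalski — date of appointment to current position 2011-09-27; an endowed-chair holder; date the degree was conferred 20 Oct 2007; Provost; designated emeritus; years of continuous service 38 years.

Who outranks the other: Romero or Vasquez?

By the first rule: Kowalski and Adeyemi (both designated emeritus); then Ruiz, Romero and Vasquez (each not designated emeritus).
Kowalski and Adeyemi are each Provost, so the next rule applies.
Kowalski and Adeyemi both have date the degree was conferred 20 Oct 2007, so the next rule applies.
Among Kowalski and Adeyemi, by date of appointment to current position (later first): Kowalski (2011-09-27) before Adeyemi (2011-01-28).
Among Ruiz, Romero and Vasquez, by current position: Ruiz and Romero (Chancellor) before Vasquez (Dean).
Ruiz and Romero both have date the degree was conferred 22 Apr 2023, so the next rule applies.
Among Ruiz and Romero, by date of appointment to current position (later first): Ruiz (2015-03-28) before Romero (2009-01-28).
So Romero takes precedence.

Romero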